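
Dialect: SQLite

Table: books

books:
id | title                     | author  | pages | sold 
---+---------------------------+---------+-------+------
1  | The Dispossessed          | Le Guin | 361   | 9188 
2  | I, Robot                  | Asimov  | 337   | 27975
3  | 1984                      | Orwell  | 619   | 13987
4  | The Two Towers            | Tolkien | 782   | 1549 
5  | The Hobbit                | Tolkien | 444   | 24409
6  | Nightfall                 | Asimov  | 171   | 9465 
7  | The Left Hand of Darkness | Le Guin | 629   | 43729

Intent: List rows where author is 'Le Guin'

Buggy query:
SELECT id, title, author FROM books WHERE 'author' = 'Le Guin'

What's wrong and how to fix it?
Bug: 'author' in single quotes is a string literal, not the column; the comparison is literal-vs-literal and never true

Fix: Remove the quotes around the column name (or use double quotes for an identifier)

Corrected query:
SELECT id, title, author FROM books WHERE author = 'Le Guin'

Result:
id | title                     | author 
---+---------------------------+--------
1  | The Dispossessed          | Le Guin
7  | The Left Hand of Darkness | Le Guin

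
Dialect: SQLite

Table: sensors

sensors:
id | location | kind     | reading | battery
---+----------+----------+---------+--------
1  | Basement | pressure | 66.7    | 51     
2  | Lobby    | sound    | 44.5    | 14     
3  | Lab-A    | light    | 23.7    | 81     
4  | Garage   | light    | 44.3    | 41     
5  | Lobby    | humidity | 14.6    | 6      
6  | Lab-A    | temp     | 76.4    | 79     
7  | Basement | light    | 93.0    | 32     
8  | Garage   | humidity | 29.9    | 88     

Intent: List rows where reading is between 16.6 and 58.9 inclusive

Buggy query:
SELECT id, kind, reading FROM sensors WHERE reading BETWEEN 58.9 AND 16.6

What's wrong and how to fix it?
Bug: The bounds are reversed; BETWEEN a AND b requires a <= b to match anything

Fix: Swap the bounds so the smaller value comes first

Corrected query:
SELECT id, kind, reading FROM sensors WHERE reading BETWEEN 16.6 AND 58.9

Result:
id | kind     | reading
---+----------+--------
2  | sound    | 44.5   
3  | light    | 23.7   
4  | light    | 44.3   
8  | humidity | 29.9   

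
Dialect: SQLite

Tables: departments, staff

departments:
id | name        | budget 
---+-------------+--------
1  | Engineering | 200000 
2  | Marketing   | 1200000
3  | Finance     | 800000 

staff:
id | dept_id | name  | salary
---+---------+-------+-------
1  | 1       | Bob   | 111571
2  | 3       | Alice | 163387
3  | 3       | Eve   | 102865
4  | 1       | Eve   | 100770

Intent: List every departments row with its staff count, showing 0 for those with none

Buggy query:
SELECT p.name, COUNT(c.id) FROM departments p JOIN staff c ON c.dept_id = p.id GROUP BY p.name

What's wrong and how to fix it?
Bug: An inner join excludes parents with zero children

Fix: Use LEFT JOIN so parents without children still appear (COUNT(c.id) gives 0)

Corrected query:
SELECT p.name, COUNT(c.id) FROM departments p LEFT JOIN staff c ON c.dept_id = p.id GROUP BY p.name

Result:
name        | COUNT(c.id)
------------+------------
Engineering | 2          
Finance     | 2          
Marketing   | 0          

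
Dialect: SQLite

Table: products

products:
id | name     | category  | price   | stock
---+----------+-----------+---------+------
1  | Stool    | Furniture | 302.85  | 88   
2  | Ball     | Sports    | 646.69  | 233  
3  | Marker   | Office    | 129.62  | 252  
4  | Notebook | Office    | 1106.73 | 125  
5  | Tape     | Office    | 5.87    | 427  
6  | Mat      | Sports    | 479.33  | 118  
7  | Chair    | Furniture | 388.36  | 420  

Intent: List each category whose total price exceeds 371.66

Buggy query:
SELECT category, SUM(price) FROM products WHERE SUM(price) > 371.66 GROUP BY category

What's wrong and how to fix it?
Bug: Aggregate functions cannot appear in a WHERE clause

Fix: Use HAVING (which filters groups after aggregation) instead of WHERE

Corrected query:
SELECT category, SUM(price) FROM products GROUP BY category HAVING SUM(price) > 371.66

Result:
category  | SUM(price)
----------+-----------
Furniture | 691.21    
Office    | 1242.22   
Sports    | 1126.02   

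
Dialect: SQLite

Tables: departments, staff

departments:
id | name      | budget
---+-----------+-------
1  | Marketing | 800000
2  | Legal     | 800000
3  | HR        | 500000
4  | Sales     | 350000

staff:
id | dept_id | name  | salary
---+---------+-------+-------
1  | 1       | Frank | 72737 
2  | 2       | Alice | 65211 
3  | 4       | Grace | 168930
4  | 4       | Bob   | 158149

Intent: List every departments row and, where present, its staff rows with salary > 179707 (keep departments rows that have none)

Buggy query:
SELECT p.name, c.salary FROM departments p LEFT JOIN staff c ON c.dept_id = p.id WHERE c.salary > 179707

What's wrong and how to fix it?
Bug: Filtering c.salary in WHERE discards the NULL rows produced by LEFT JOIN, turning it into an inner join

Fix: Move the right-table condition into the ON clause so unmatched parents are kept

Corrected query:
SELECT p.name, c.salary FROM departments p LEFT JOIN staff c ON c.dept_id = p.id AND c.salary > 179707

Result:
name      | salary
----------+-------
Marketing | NULL  
Legal     | NULL  
HR        | NULL  
Sales     | NULL  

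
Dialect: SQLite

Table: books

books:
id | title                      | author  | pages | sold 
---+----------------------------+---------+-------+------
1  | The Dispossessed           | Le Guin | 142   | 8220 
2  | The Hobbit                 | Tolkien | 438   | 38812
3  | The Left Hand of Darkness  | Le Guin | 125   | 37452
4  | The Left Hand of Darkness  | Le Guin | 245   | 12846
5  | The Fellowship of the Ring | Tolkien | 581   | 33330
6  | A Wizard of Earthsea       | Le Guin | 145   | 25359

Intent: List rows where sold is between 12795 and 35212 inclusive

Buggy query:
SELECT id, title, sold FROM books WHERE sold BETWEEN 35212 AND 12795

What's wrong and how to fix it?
Bug: BETWEEN expects the lower bound first; with 35212 AND 12795 the range is empty

Fix: Write BETWEEN 12795 AND 35212

Corrected query:
SELECT id, title, sold FROM books WHERE sold BETWEEN 12795 AND 35212

Result:
id | title                      | sold 
---+----------------------------+------
4  | The Left Hand of Darkness  | 12846
5  | The Fellowship of the Ring | 33330
6  | A Wizard of Earthsea       | 25359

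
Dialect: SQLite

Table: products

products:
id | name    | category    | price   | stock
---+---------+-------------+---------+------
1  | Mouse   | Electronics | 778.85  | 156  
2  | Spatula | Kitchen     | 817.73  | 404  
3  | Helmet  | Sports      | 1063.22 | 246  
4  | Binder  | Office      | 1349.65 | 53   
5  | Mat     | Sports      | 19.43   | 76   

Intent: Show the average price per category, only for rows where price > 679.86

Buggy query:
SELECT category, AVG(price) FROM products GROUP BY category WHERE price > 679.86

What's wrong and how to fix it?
Bug: Row-level WHERE must come before GROUP BY in the clause order

Fix: Place WHERE between FROM and GROUP BY

Corrected query:
SELECT category, AVG(price) FROM products WHERE price > 679.86 GROUP BY category

Result:
category    | AVG(price)
------------+-----------
Electronics | 778.85    
Kitchen     | 817.73    
Office      | 1349.65   
Sports      | 1063.22   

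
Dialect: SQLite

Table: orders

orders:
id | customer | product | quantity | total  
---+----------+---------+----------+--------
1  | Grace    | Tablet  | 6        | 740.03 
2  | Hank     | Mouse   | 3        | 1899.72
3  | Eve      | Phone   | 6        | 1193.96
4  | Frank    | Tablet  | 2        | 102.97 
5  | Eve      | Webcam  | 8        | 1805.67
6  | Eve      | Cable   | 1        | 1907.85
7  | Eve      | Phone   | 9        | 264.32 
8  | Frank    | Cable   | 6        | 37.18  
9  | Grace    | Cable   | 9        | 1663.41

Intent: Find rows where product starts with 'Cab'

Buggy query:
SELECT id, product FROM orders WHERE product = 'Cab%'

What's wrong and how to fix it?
Bug: Wildcards only work with LIKE; '=' treats '%' as a literal character

Fix: Use LIKE for wildcard pattern matching

Corrected query:
SELECT id, product FROM orders WHERE product LIKE 'Cab%'

Result:
id | product
---+--------
6  | Cable  
8  | Cable  
9  | Cable  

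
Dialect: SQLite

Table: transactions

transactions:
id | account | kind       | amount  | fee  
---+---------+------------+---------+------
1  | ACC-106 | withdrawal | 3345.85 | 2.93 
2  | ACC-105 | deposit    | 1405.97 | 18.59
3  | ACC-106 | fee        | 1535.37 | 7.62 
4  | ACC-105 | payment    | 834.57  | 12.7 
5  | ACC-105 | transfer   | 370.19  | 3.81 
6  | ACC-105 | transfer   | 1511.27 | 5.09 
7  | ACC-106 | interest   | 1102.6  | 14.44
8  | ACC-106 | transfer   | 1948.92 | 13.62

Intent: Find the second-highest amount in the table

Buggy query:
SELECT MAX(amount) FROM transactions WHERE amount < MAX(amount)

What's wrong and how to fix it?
Bug: MAX(amount) on the right of the comparison is an aggregate-in-WHERE error

Fix: Put the inner MAX in a scalar subquery

Corrected query:
SELECT MAX(amount) FROM transactions WHERE amount < (SELECT MAX(amount) FROM transactions)

Result:
MAX(amount)
-----------
1948.92    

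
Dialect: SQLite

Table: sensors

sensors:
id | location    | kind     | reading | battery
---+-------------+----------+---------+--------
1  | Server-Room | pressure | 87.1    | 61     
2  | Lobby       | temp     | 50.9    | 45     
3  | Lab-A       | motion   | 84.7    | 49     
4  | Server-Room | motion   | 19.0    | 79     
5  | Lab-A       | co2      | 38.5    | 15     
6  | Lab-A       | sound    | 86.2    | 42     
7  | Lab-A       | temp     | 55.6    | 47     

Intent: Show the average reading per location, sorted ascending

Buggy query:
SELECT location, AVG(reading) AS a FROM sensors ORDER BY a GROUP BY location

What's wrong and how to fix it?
Bug: GROUP BY must precede ORDER BY

Fix: Move ORDER BY to the end, after GROUP BY

Corrected query:
SELECT location, AVG(reading) AS a FROM sensors GROUP BY location ORDER BY a

Result:
location    | a    
------------+------
Lobby       | 50.9 
Server-Room | 53.05
Lab-A       | 66.25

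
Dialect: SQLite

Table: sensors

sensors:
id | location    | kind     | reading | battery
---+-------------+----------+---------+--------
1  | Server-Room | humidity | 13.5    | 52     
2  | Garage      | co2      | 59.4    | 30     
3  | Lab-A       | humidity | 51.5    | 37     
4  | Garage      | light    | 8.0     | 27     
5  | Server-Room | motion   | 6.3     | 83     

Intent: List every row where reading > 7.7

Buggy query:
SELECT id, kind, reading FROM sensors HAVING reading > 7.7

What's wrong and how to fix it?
Bug: HAVING filters the output of aggregation, but this query has no GROUP BY and no aggregate functions, so SQLite rejects it (HAVING clause on a non-aggregate query); the condition here is per row

Fix: Use WHERE for row-level filtering

Corrected query:
SELECT id, kind, reading FROM sensors WHERE reading > 7.7

Result:
id | kind     | reading
---+----------+--------
1  | humidity | 13.5   
2  | co2      | 59.4   
3  | humidity | 51.5   
4  | light    | 8      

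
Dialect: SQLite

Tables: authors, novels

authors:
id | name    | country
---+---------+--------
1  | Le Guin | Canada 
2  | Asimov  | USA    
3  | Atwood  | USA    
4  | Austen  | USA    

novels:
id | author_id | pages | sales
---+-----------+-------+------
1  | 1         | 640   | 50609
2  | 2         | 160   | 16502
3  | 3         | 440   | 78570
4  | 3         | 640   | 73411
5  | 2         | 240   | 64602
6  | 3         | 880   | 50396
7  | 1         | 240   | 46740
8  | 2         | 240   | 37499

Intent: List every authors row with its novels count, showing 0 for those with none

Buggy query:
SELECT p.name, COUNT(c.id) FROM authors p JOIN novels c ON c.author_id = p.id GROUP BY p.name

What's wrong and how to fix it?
Bug: INNER JOIN drops authors rows that have no matching novels rows

Fix: Use LEFT JOIN so parents without children still appear (COUNT(c.id) gives 0)

Corrected query:
SELECT p.name, COUNT(c.id) FROM authors p LEFT JOIN novels c ON c.author_id = p.id GROUP BY p.name

Result:
name    | COUNT(c.id)
--------+------------
Asimov  | 3          
Atwood  | 3          
Austen  | 0          
Le Guin | 2          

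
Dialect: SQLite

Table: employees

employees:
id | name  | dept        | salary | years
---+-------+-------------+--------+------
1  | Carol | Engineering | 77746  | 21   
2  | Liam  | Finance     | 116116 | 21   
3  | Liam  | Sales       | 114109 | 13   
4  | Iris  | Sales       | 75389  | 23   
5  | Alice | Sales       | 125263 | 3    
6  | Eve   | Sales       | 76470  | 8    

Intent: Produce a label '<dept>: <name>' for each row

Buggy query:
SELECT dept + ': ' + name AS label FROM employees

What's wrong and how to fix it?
Bug: '+' is numeric addition; on text columns SQLite converts them to 0 instead of concatenating

Fix: Use the || operator for string concatenation

Corrected query:
SELECT dept || ': ' || name AS label FROM employees

Result:
label             
------------------
Engineering: Carol
Finance: Liam     
Sales: Liam       
Sales: Iris       
Sales: Alice      
Sales: Eve        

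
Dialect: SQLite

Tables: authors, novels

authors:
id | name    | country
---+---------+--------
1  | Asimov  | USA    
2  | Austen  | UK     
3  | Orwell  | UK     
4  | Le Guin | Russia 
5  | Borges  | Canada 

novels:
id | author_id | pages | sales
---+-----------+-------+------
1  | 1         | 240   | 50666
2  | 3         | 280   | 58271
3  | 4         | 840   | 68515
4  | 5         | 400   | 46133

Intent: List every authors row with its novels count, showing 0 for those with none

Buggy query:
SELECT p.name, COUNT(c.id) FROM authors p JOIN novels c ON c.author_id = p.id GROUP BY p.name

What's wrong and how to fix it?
Bug: An inner join excludes parents with zero children

Fix: Use LEFT JOIN so parents without children still appear (COUNT(c.id) gives 0)

Corrected query:
SELECT p.name, COUNT(c.id) FROM authors p LEFT JOIN novels c ON c.author_id = p.id GROUP BY p.name

Result:
name    | COUNT(c.id)
--------+------------
Asimov  | 1          
Austen  | 0          
Borges  | 1          
Le Guin | 1          
Orwell  | 1          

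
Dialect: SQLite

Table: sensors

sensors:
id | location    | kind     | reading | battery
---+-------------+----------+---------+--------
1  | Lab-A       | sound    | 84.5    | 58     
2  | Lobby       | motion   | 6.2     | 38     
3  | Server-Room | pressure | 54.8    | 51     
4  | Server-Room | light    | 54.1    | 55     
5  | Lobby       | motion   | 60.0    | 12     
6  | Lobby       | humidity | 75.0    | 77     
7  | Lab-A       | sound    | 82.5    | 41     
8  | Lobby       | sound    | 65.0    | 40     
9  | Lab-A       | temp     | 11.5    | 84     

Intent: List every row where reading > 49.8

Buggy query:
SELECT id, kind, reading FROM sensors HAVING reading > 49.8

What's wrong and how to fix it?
Bug: HAVING filters the output of aggregation, but this query has no GROUP BY and no aggregate functions, so SQLite rejects it (HAVING clause on a non-aggregate query); the condition here is per row

Fix: Use WHERE for row-level filtering

Corrected query:
SELECT id, kind, reading FROM sensors WHERE reading > 49.8

Result:
id | kind     | reading
---+----------+--------
1  | sound    | 84.5   
3  | pressure | 54.8   
4  | light    | 54.1   
5  | motion   | 60     
6  | humidity | 75     
7  | sound    | 82.5   
8  | sound    | 65     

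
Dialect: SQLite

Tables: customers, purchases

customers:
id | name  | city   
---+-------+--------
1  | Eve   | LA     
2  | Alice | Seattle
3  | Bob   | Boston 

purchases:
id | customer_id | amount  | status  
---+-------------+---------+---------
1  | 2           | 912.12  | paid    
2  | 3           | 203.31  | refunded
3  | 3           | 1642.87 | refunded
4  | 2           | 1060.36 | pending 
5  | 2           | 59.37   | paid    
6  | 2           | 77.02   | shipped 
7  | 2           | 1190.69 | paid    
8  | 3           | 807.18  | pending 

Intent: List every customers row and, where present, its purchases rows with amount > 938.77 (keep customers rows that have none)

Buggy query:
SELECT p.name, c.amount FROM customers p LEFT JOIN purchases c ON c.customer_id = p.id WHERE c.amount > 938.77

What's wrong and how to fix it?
Bug: Filtering c.amount in WHERE discards the NULL rows produced by LEFT JOIN, turning it into an inner join

Fix: Move the right-table condition into the ON clause so unmatched parents are kept

Corrected query:
SELECT p.name, c.amount FROM customers p LEFT JOIN purchases c ON c.customer_id = p.id AND c.amount > 938.77

Result:
name  | amount 
------+--------
Eve   | NULL   
Alice | 1060.36
Alice | 1190.69
Bob   | 1642.87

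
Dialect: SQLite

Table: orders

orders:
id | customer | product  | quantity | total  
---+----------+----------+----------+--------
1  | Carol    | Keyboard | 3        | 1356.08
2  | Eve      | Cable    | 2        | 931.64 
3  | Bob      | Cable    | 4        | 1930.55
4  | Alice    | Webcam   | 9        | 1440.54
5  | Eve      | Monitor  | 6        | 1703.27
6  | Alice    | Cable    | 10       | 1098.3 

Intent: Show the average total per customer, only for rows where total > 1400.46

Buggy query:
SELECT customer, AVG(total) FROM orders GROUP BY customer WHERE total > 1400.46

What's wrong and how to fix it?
Bug: WHERE cannot follow GROUP BY

Fix: Place WHERE between FROM and GROUP BY

Corrected query:
SELECT customer, AVG(total) FROM orders WHERE total > 1400.46 GROUP BY customer

Result:
customer | AVG(total)
---------+-----------
Alice    | 1440.54   
Bob      | 1930.55   
Eve      | 1703.27   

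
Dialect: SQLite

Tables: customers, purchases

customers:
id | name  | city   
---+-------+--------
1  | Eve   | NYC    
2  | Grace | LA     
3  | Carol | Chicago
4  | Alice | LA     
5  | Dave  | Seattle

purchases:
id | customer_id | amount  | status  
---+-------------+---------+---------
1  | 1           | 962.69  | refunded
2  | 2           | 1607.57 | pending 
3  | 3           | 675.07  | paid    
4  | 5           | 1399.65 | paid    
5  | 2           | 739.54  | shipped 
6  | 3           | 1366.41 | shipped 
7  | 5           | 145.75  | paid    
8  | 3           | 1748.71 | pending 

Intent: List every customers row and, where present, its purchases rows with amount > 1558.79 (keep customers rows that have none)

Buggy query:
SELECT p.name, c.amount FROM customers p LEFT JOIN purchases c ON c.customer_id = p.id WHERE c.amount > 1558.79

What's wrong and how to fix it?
Bug: Filtering c.amount in WHERE discards the NULL rows produced by LEFT JOIN, turning it into an inner join

Fix: Move the right-table condition into the ON clause so unmatched parents are kept

Corrected query:
SELECT p.name, c.amount FROM customers p LEFT JOIN purchases c ON c.customer_id = p.id AND c.amount > 1558.79

Result:
name  | amount 
------+--------
Eve   | NULL   
Grace | 1607.57
Carol | 1748.71
Alice | NULL   
Dave  | NULL   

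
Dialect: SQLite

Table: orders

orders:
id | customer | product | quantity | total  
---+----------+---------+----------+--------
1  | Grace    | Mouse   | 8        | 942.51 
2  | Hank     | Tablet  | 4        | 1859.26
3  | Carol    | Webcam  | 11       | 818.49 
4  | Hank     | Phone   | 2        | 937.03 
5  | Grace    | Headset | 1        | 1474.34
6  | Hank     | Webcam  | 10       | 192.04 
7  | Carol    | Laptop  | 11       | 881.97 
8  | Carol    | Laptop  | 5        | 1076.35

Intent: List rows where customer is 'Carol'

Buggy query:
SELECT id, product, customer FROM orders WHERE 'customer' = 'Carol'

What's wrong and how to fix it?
Bug: 'customer' in single quotes is a string literal, not the column; the comparison is literal-vs-literal and never true

Fix: Reference the column as customer without single quotes

Corrected query:
SELECT id, product, customer FROM orders WHERE customer = 'Carol'

Result:
id | product | customer
---+---------+---------
3  | Webcam  | Carol   
7  | Laptop  | Carol   
8  | Laptop  | Carol   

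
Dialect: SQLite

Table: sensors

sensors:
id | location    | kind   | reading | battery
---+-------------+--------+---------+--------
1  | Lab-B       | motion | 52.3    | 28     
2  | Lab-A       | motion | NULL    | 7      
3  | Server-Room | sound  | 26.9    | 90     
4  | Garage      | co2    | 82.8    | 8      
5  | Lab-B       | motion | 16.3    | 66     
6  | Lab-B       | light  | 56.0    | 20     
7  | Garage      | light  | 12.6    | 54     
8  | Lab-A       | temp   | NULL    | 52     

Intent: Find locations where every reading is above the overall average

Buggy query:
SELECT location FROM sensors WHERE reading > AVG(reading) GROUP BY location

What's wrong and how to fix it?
Bug: AVG() is an aggregate; it can't sit directly in WHERE

Fix: Use a subquery for AVG and a HAVING MIN(...) filter so the condition holds for every row in the group

Corrected query:
SELECT location FROM sensors GROUP BY location HAVING MIN(reading) > (SELECT AVG(reading) FROM sensors)

Result:
(no rows)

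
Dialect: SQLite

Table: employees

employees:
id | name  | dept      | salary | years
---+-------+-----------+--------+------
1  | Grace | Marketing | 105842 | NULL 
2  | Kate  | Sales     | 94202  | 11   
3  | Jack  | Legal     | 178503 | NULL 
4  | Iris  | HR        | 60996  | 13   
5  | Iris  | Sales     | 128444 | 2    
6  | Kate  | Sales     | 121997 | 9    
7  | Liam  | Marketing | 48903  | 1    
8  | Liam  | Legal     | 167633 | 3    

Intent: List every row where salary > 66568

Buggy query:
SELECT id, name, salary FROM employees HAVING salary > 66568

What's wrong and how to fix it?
Bug: HAVING filters the output of aggregation, but this query has no GROUP BY and no aggregate functions, so SQLite rejects it (HAVING clause on a non-aggregate query); the condition here is per row

Fix: Replace HAVING with WHERE since the condition applies to individual rows

Corrected query:
SELECT id, name, salary FROM employees WHERE salary > 66568

Result:
id | name  | salary
---+-------+-------
1  | Grace | 105842
2  | Kate  | 94202 
3  | Jack  | 178503
5  | Iris  | 128444
6  | Kate  | 121997
8  | Liam  | 167633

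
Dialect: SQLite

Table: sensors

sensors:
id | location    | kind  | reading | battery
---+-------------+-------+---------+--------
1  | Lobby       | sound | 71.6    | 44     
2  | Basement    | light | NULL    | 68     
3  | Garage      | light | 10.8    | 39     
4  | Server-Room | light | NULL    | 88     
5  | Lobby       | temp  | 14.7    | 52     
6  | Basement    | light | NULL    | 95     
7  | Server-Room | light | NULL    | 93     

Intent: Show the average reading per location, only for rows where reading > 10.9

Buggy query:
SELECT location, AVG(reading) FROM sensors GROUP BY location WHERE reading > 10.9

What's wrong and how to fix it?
Bug: Row-level WHERE must come before GROUP BY in the clause order

Fix: Move the WHERE clause before GROUP BY

Corrected query:
SELECT location, AVG(reading) FROM sensors WHERE reading > 10.9 GROUP BY location

Result:
location | AVG(reading)
---------+-------------
Lobby    | 43.15       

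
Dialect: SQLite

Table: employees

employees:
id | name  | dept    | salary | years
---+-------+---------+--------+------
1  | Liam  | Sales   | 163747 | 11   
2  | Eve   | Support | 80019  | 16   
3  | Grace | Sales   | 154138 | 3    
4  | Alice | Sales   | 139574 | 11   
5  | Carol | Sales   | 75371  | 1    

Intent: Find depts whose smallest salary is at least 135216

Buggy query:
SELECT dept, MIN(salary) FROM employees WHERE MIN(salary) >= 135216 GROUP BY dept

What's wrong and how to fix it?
Bug: Aggregates like MIN are computed per group after WHERE runs

Fix: Use HAVING for the per-group MIN condition

Corrected query:
SELECT dept, MIN(salary) FROM employees GROUP BY dept HAVING MIN(salary) >= 135216

Result:
(no rows)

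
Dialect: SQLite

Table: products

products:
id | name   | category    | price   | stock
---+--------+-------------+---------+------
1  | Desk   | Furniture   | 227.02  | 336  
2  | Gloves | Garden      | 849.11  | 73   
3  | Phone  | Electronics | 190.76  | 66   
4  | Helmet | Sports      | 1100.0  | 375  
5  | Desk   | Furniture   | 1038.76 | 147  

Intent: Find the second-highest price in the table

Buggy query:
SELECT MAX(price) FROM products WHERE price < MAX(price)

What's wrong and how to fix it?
Bug: MAX(price) on the right of the comparison is an aggregate-in-WHERE error

Fix: Put the inner MAX in a scalar subquery

Corrected query:
SELECT MAX(price) FROM products WHERE price < (SELECT MAX(price) FROM products)

Result:
MAX(price)
----------
1038.76   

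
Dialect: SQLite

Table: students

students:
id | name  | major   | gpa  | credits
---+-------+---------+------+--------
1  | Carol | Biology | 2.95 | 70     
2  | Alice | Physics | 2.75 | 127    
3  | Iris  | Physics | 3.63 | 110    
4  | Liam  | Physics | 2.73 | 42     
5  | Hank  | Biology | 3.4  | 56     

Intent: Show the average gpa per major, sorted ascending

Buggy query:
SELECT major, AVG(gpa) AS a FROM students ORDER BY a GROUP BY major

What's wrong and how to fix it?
Bug: ORDER BY appears before GROUP BY; SQL clause order requires GROUP BY first

Fix: Reorder: SELECT … FROM … GROUP BY … ORDER BY …

Corrected query:
SELECT major, AVG(gpa) AS a FROM students GROUP BY major ORDER BY a

Result:
major   | a       
--------+---------
Physics | 3.036667
Biology | 3.175   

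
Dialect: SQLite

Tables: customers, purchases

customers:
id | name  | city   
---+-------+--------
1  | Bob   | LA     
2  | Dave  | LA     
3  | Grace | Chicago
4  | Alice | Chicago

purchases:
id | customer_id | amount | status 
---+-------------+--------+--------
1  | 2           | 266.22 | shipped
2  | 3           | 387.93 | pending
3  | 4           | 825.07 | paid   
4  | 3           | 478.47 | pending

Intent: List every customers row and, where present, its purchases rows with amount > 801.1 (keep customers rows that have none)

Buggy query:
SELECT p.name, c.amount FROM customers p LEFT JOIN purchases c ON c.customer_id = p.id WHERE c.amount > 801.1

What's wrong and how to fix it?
Bug: A WHERE condition on the right-hand table after LEFT JOIN drops unmatched parents

Fix: Put 'c.amount > 801.1' in the JOIN's ON clause instead of WHERE

Corrected query:
SELECT p.name, c.amount FROM customers p LEFT JOIN purchases c ON c.customer_id = p.id AND c.amount > 801.1

Result:
name  | amount
------+-------
Bob   | NULL  
Dave  | NULL  
Grace | NULL  
Alice | 825.07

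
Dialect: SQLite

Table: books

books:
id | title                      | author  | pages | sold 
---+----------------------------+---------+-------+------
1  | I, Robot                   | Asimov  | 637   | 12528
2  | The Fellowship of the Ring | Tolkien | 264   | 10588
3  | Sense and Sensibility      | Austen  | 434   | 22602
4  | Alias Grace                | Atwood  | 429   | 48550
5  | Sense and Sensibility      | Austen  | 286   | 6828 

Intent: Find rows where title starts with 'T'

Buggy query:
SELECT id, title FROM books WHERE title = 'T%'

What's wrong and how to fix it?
Bug: '=' compares the literal string including the % character; pattern matching needs LIKE

Fix: Use LIKE for wildcard pattern matching

Corrected query:
SELECT id, title FROM books WHERE title LIKE 'T%'

Result:
id | title                     
---+---------------------------
2  | The Fellowship of the Ring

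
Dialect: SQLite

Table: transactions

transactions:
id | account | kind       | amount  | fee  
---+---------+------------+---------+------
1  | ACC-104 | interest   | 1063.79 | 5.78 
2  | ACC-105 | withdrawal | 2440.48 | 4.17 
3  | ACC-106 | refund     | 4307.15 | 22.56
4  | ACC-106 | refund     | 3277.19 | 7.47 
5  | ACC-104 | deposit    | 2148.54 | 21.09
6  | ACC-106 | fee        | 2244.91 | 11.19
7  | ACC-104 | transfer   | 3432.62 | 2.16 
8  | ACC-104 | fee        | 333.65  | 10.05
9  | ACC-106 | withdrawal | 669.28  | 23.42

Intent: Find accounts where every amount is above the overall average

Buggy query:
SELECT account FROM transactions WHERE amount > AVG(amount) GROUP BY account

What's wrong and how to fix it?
Bug: AVG() is an aggregate; it can't sit directly in WHERE

Fix: Compute the overall average in a scalar subquery and compare each group's MIN against it in HAVING

Corrected query:
SELECT account FROM transactions GROUP BY account HAVING MIN(amount) > (SELECT AVG(amount) FROM transactions)

Result:
account
-------
ACC-105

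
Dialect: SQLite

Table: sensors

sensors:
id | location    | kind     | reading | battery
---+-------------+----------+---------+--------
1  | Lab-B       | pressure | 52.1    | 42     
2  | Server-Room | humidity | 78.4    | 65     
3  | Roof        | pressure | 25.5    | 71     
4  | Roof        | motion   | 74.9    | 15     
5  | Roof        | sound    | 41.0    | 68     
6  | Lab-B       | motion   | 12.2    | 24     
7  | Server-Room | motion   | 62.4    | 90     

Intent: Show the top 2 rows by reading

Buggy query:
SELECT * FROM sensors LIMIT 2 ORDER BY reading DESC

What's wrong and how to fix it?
Bug: ORDER BY cannot follow LIMIT; LIMIT is the final clause

Fix: Swap the clauses: ORDER BY first, then LIMIT

Corrected query:
SELECT * FROM sensors ORDER BY reading DESC LIMIT 2

Result:
id | location    | kind     | reading | battery
---+-------------+----------+---------+--------
2  | Server-Room | humidity | 78.4    | 65     
4  | Roof        | motion   | 74.9    | 15     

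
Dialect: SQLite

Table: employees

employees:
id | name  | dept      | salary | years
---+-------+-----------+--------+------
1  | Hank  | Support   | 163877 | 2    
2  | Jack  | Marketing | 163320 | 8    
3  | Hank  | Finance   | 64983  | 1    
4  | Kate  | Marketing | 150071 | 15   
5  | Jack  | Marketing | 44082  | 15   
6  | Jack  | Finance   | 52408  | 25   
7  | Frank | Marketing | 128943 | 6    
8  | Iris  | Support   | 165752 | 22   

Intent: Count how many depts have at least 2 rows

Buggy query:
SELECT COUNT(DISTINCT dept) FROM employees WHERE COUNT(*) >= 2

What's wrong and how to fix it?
Bug: WHERE filters individual rows, not groups, so a group-level COUNT is invalid there

Fix: Group first with HAVING COUNT(*) >= 2, then COUNT the resulting groups

Corrected query:
SELECT COUNT(*) FROM (SELECT dept FROM employees GROUP BY dept HAVING COUNT(*) >= 2)

Result:
COUNT(*)
--------
3       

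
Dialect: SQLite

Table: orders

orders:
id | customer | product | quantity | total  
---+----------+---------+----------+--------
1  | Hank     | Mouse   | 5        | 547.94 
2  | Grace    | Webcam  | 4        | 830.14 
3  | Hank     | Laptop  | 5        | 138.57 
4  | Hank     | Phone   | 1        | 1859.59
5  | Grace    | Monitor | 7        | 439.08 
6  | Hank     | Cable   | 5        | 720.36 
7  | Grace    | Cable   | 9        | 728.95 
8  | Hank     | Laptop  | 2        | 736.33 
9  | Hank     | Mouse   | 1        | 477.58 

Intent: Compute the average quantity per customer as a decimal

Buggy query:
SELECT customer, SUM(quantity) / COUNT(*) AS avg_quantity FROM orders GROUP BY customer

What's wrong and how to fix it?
Bug: Both operands are integers, so '/' performs integer division and truncates

Fix: Multiply by 1.0 (or CAST to REAL) to force floating-point division

Corrected query:
SELECT customer, SUM(quantity) * 1.0 / COUNT(*) AS avg_quantity FROM orders GROUP BY customer

Result:
customer | avg_quantity
---------+-------------
Grace    | 6.666667    
Hank     | 3.166667    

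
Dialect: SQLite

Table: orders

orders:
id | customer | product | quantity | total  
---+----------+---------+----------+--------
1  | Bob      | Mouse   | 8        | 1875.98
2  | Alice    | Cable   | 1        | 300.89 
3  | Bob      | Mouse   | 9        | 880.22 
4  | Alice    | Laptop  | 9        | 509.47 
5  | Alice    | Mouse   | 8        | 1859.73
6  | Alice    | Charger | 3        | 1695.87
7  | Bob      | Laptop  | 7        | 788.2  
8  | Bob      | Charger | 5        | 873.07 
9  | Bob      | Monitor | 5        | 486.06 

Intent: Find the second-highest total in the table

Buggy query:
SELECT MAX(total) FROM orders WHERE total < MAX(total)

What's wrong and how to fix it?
Bug: The inner MAX is an aggregate inside WHERE, which is not allowed

Fix: Compute the overall MAX in a subquery, then take MAX of rows below it

Corrected query:
SELECT MAX(total) FROM orders WHERE total < (SELECT MAX(total) FROM orders)

Result:
MAX(total)
----------
1859.73   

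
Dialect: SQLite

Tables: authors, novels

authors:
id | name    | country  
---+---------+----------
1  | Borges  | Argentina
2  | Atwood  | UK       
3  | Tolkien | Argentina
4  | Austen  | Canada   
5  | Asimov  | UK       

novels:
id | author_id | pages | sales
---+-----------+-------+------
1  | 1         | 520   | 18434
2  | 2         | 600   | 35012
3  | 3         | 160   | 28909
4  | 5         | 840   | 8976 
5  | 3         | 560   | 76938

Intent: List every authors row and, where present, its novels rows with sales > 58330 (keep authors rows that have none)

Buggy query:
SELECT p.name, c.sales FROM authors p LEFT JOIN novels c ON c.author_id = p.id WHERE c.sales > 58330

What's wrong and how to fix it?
Bug: A WHERE condition on the right-hand table after LEFT JOIN drops unmatched parents

Fix: Put 'c.sales > 58330' in the JOIN's ON clause instead of WHERE

Corrected query:
SELECT p.name, c.sales FROM authors p LEFT JOIN novels c ON c.author_id = p.id AND c.sales > 58330

Result:
name    | sales
--------+------
Borges  | NULL 
Atwood  | NULL 
Tolkien | 76938
Austen  | NULL 
Asimov  | NULL 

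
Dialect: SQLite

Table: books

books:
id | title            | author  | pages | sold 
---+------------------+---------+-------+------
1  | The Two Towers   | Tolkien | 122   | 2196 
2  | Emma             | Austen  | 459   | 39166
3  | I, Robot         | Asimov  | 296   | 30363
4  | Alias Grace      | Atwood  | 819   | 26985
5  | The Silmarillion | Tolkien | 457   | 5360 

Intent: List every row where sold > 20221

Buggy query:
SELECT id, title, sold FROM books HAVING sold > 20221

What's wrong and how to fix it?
Bug: This is a non-aggregate query (no GROUP BY, no aggregates), so in SQLite the HAVING clause is invalid here; a row-level condition belongs in WHERE

Fix: Use WHERE for row-level filtering

Corrected query:
SELECT id, title, sold FROM books WHERE sold > 20221

Result:
id | title       | sold 
---+-------------+------
2  | Emma        | 39166
3  | I, Robot    | 30363
4  | Alias Grace | 26985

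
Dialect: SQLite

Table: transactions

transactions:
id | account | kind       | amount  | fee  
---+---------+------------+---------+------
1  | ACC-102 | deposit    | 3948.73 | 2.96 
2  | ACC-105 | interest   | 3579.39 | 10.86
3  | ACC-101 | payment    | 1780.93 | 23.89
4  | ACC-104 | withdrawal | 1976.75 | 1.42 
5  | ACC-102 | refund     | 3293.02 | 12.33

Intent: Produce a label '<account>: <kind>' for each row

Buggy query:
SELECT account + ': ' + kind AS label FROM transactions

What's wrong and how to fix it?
Bug: '+' is numeric addition; on text columns SQLite converts them to 0 instead of concatenating

Fix: Use the || operator for string concatenation

Corrected query:
SELECT account || ': ' || kind AS label FROM transactions

Result:
label              
-------------------
ACC-102: deposit   
ACC-105: interest  
ACC-101: payment   
ACC-104: withdrawal
ACC-102: refund    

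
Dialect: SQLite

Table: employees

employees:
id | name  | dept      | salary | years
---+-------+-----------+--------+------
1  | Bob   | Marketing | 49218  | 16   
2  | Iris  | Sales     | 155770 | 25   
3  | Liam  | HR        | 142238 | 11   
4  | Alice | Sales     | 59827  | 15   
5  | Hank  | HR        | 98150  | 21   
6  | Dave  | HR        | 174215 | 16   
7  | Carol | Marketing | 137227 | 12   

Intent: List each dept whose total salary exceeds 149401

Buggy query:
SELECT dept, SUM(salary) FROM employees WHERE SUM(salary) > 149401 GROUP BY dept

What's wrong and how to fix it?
Bug: SUM(salary) is an aggregate, but WHERE filters rows before aggregation

Fix: Move the aggregate condition to a HAVING clause

Corrected query:
SELECT dept, SUM(salary) FROM employees GROUP BY dept HAVING SUM(salary) > 149401

Result:
dept      | SUM(salary)
----------+------------
HR        | 414603     
Marketing | 186445     
Sales     | 215597     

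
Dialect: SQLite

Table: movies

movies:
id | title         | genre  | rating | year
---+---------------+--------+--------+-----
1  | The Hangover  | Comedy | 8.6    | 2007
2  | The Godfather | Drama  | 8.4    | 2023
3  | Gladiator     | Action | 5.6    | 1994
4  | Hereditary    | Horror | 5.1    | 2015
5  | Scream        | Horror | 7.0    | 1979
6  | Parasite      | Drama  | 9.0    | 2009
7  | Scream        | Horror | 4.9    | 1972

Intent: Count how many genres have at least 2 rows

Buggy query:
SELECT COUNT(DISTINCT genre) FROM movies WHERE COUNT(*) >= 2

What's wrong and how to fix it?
Bug: COUNT(*) cannot appear in WHERE; the per-group count doesn't exist yet

Fix: Use a subquery that GROUPs and filters with HAVING, then count its rows

Corrected query:
SELECT COUNT(*) FROM (SELECT genre FROM movies GROUP BY genre HAVING COUNT(*) >= 2)

Result:
COUNT(*)
--------
2       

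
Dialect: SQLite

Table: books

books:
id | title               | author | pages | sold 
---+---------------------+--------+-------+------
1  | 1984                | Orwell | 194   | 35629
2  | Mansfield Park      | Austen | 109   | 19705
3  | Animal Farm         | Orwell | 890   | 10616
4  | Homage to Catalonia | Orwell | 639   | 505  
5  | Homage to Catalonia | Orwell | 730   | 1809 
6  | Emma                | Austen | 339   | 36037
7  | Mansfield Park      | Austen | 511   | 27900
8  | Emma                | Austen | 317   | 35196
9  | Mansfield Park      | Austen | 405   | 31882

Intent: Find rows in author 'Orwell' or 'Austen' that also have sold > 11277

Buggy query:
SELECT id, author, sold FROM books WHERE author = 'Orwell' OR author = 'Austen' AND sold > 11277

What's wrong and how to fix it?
Bug: AND binds tighter than OR, so this parses as author = 'Orwell' OR (author = 'Austen' AND sold > 11277)

Fix: Add parentheses around the OR so the AND applies to both alternatives

Corrected query:
SELECT id, author, sold FROM books WHERE (author = 'Orwell' OR author = 'Austen') AND sold > 11277

Result:
id | author | sold 
---+--------+------
1  | Orwell | 35629
2  | Austen | 19705
6  | Austen | 36037
7  | Austen | 27900
8  | Austen | 35196
9  | Austen | 31882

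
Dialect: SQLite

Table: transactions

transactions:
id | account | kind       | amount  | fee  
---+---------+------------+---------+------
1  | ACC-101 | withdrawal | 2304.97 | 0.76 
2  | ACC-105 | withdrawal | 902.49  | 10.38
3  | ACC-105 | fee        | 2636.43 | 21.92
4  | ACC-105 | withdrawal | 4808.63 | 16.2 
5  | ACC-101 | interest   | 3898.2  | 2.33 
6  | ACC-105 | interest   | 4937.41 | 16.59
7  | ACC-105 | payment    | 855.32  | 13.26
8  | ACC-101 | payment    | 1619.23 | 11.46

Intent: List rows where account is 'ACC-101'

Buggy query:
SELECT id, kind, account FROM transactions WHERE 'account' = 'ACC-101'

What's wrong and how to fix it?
Bug: 'account' in single quotes is a string literal, not the column; the comparison is literal-vs-literal and never true

Fix: Remove the quotes around the column name (or use double quotes for an identifier)

Corrected query:
SELECT id, kind, account FROM transactions WHERE account = 'ACC-101'

Result:
id | kind       | account
---+------------+--------
1  | withdrawal | ACC-101
5  | interest   | ACC-101
8  | payment    | ACC-101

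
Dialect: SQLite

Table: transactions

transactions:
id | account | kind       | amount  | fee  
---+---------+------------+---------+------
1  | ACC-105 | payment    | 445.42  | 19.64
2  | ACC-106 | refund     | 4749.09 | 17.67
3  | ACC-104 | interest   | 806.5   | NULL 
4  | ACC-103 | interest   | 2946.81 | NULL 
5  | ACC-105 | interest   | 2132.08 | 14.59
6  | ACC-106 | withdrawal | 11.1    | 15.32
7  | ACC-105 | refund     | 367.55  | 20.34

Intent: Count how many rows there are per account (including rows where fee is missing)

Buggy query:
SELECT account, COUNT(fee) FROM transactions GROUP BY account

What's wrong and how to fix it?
Bug: COUNT(column) counts non-NULL values only; rows with NULL fee aren't counted

Fix: Use COUNT(*) to count all rows regardless of NULL

Corrected query:
SELECT account, COUNT(*) FROM transactions GROUP BY account

Result:
account | COUNT(*)
--------+---------
ACC-103 | 1       
ACC-104 | 1       
ACC-105 | 3       
ACC-106 | 2       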